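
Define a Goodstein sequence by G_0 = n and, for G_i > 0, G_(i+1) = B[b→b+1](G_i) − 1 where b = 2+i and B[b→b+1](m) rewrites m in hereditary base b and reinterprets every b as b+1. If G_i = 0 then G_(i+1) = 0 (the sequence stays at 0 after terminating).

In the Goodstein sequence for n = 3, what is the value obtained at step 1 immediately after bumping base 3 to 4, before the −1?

3 —HB2→ 2 + 1 —bump→ 3 + 1 = 4 —(−1)→ 3
3 —HB3→ 3 —bump→ 4 = 4 —(−1)→ 3

4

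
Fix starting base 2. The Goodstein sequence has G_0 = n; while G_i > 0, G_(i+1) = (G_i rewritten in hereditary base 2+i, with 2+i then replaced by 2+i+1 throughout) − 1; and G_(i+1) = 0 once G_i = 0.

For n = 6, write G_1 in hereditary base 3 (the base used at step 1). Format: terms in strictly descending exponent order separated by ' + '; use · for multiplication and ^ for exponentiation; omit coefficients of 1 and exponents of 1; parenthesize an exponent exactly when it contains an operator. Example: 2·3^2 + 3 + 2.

3^3 + 2

6 —HB2→ 2^2 + 2 —bump→ 3^3 + 3 = 30 —(−1)→ 29
29 —HB3→ 3^3 + 2 —bump→ 4^4 + 2 = 258 —(−1)→ 257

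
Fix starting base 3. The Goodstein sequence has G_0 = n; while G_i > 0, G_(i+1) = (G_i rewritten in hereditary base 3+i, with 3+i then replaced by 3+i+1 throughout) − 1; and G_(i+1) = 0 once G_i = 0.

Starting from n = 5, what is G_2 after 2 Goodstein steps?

5

G_0 = 5. HB_3(5) = 3 + 2. Bump = 6. G_1 = 5.
G_1 = 5. HB_4(5) = 4 + 1. Bump = 6. G_2 = 5.
G_2 = 5. HB_5(5) = 5. Bump = 6. G_3 = 5.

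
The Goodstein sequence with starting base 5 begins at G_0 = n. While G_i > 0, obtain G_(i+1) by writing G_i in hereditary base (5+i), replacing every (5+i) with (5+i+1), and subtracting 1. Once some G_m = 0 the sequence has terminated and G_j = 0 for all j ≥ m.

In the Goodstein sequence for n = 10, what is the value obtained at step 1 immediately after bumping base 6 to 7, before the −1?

12

i=0: 10 = 2·5 (b=5); 5→6: 2·6 = 12; 12−1 = 11
i=1: 11 = 6 + 5 (b=6); 6→7: 7 + 5 = 12; 12−1 = 11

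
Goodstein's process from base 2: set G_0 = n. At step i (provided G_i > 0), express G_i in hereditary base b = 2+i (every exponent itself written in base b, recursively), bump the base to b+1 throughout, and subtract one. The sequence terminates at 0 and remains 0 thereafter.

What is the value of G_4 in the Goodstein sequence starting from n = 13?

280711

i=0: 13 = 2^(2 + 1) + 2^2 + 1 (b=2); 2→3: 3^(3 + 1) + 3^3 + 1 = 109; 109−1 = 108
i=1: 108 = 3^(3 + 1) + 3^3 (b=3); 3→4: 4^(4 + 1) + 4^4 = 1280; 1280−1 = 1279
i=2: 1279 = 4^(4 + 1) + 3·4^3 + 3·4^2 + 3·4 + 3 (b=4); 4→5: 5^(5 + 1) + 3·5^3 + 3·5^2 + 3·5 + 3 = 16093; 16093−1 = 16092
i=3: 16092 = 5^(5 + 1) + 3·5^3 + 3·5^2 + 3·5 + 2 (b=5); 5→6: 6^(6 + 1) + 3·6^3 + 3·6^2 + 3·6 + 2 = 280712; 280712−1 = 280711
i=4: 280711 = 6^(6 + 1) + 3·6^3 + 3·6^2 + 3·6 + 1 (b=6); 6→7: 7^(7 + 1) + 3·7^3 + 3·7^2 + 3·7 + 1 = 5765999; 5765999−1 = 5765998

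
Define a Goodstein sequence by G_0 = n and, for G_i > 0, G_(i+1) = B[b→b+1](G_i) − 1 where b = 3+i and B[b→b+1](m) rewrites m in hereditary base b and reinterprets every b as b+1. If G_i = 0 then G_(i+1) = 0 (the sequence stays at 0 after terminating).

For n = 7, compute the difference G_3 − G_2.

i=0: 7 = 2·3 + 1 (b=3); 3→4: 2·4 + 1 = 9; 9−1 = 8
i=1: 8 = 2·4 (b=4); 4→5: 2·5 = 10; 10−1 = 9
i=2: 9 = 5 + 4 (b=5); 5→6: 6 + 4 = 10; 10−1 = 9

0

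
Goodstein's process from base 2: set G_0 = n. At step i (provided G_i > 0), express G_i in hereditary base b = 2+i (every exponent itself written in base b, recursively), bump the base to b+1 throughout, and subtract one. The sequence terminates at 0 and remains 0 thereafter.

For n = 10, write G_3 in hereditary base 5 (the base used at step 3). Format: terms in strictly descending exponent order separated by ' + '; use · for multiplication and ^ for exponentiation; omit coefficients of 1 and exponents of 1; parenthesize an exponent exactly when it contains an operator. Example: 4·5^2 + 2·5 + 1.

(0) 10|_2 = 2^(2 + 1) + 2 ↦ 3^(3 + 1) + 3|_3 = 84 ⇒ 83
(1) 83|_3 = 3^(3 + 1) + 2 ↦ 4^(4 + 1) + 2|_4 = 1026 ⇒ 1025
(2) 1025|_4 = 4^(4 + 1) + 1 ↦ 5^(5 + 1) + 1|_5 = 15626 ⇒ 15625
(3) 15625|_5 = 5^(5 + 1) ↦ 6^(6 + 1)|_6 = 279936 ⇒ 279935

5^(5 + 1)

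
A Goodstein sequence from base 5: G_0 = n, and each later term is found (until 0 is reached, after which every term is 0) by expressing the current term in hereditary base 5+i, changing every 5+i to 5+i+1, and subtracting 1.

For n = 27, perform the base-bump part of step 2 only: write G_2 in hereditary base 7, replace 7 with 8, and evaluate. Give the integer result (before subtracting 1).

64

(0) 27|_5 = 5^2 + 2 ↦ 6^2 + 2|_6 = 38 ⇒ 37
(1) 37|_6 = 6^2 + 1 ↦ 7^2 + 1|_7 = 50 ⇒ 49
(2) 49|_7 = 7^2 ↦ 8^2|_8 = 64 ⇒ 63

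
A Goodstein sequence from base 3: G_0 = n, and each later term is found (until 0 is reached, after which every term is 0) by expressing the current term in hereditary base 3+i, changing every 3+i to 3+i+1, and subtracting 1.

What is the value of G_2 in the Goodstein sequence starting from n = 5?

base 3: 5 = 3 + 2; at 4: 4 + 2 = 6; next = 5
base 4: 5 = 4 + 1; at 5: 5 + 1 = 6; next = 5
base 5: 5 = 5; at 6: 6 = 6; next = 5

5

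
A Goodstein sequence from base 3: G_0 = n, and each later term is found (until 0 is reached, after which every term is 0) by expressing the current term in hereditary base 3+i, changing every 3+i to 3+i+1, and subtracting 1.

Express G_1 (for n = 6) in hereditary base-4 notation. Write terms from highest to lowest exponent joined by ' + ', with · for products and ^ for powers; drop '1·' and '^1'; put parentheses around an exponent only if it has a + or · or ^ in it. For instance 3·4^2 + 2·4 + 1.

4 + 3

(0) 6|_3 = 2·3 ↦ 2·4|_4 = 8 ⇒ 7
(1) 7|_4 = 4 + 3 ↦ 5 + 3|_5 = 8 ⇒ 7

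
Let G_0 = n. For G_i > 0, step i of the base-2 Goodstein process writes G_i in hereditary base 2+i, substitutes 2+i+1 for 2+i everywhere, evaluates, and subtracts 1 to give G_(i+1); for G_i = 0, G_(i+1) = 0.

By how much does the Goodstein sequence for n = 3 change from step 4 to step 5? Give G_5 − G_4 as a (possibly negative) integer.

-1

i=0: 3 = 2 + 1 (b=2); 2→3: 3 + 1 = 4; 4−1 = 3
i=1: 3 = 3 (b=3); 3→4: 4 = 4; 4−1 = 3
i=2: 3 = 3 (b=4); 4→5: 3 = 3; 3−1 = 2
i=3: 2 = 2 (b=5); 5→6: 2 = 2; 2−1 = 1
i=4: 1 = 1 (b=6); 6→7: 1 = 1; 1−1 = 0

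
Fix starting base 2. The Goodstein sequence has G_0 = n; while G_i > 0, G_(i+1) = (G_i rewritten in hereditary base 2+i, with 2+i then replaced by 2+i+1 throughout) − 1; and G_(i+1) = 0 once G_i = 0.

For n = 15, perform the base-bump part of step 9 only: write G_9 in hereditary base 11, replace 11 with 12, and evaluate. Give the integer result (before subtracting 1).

step 0: 15 = 2^(2 + 1) + 2^2 + 2 + 1; sub 3 for 2: 3^(3 + 1) + 3^3 + 3 + 1; = 112; G_1 = 112−1 = 111
step 1: 111 = 3^(3 + 1) + 3^3 + 3; sub 4 for 3: 4^(4 + 1) + 4^4 + 4; = 1284; G_2 = 1284−1 = 1283
step 2: 1283 = 4^(4 + 1) + 4^4 + 3; sub 5 for 4: 5^(5 + 1) + 5^5 + 3; = 18753; G_3 = 18753−1 = 18752
step 3: 18752 = 5^(5 + 1) + 5^5 + 2; sub 6 for 5: 6^(6 + 1) + 6^6 + 2; = 326594; G_4 = 326594−1 = 326593
step 4: 326593 = 6^(6 + 1) + 6^6 + 1; sub 7 for 6: 7^(7 + 1) + 7^7 + 1; = 6588345; G_5 = 6588345−1 = 6588344
step 5: 6588344 = 7^(7 + 1) + 7^7; sub 8 for 7: 8^(8 + 1) + 8^8; = 150994944; G_6 = 150994944−1 = 150994943
step 6: 150994943 = 8^(8 + 1) + 7·8^7 + 7·8^6 + 7·8^5 + 7·8^4 + 7·8^3 + 7·8^2 + 7·8 + 7; sub 9 for 8: 9^(9 + 1) + 7·9^7 + 7·9^6 + 7·9^5 + 7·9^4 + 7·9^3 + 7·9^2 + 7·9 + 7; = 3524450281; G_7 = 3524450281−1 = 3524450280
step 7: 3524450280 = 9^(9 + 1) + 7·9^7 + 7·9^6 + 7·9^5 + 7·9^4 + 7·9^3 + 7·9^2 + 7·9 + 6; sub 10 for 9: 10^(10 + 1) + 7·10^7 + 7·10^6 + 7·10^5 + 7·10^4 + 7·10^3 + 7·10^2 + 7·10 + 6; = 100077777776; G_8 = 100077777776−1 = 100077777775
step 8: 100077777775 = 10^(10 + 1) + 7·10^7 + 7·10^6 + 7·10^5 + 7·10^4 + 7·10^3 + 7·10^2 + 7·10 + 5; sub 11 for 10: 11^(11 + 1) + 7·11^7 + 7·11^6 + 7·11^5 + 7·11^4 + 7·11^3 + 7·11^2 + 7·11 + 5; = 3138578427935; G_9 = 3138578427935−1 = 3138578427934

106993479003784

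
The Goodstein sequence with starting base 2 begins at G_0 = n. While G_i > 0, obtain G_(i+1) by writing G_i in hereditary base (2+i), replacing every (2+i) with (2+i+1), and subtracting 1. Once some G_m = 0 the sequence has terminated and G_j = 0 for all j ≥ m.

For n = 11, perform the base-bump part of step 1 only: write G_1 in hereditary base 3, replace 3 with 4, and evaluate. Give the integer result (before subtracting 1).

base 2: 11 = 2^(2 + 1) + 2 + 1; at 3: 3^(3 + 1) + 3 + 1 = 85; next = 84
base 3: 84 = 3^(3 + 1) + 3; at 4: 4^(4 + 1) + 4 = 1028; next = 1027

1028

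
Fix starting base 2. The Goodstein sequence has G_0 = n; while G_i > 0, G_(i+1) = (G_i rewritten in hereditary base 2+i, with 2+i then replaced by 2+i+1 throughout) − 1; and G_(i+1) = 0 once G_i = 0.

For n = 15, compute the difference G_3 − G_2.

17469

[0] 15 ≡ 2^(2 + 1) + 2^2 + 2 + 1 (base 2). Lift 3: 112. −1: 111.
[1] 111 ≡ 3^(3 + 1) + 3^3 + 3 (base 3). Lift 4: 1284. −1: 1283.
[2] 1283 ≡ 4^(4 + 1) + 4^4 + 3 (base 4). Lift 5: 18753. −1: 18752.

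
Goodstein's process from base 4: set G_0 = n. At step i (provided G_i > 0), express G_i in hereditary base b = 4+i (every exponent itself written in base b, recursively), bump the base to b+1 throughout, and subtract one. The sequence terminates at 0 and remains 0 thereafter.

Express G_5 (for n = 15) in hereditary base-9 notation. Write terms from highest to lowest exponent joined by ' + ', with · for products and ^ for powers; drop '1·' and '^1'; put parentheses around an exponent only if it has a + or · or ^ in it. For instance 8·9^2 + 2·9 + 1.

2·9 + 6

[0] 15 ≡ 3·4 + 3 (base 4). Lift 5: 18. −1: 17.
[1] 17 ≡ 3·5 + 2 (base 5). Lift 6: 20. −1: 19.
[2] 19 ≡ 3·6 + 1 (base 6). Lift 7: 22. −1: 21.
[3] 21 ≡ 3·7 (base 7). Lift 8: 24. −1: 23.
[4] 23 ≡ 2·8 + 7 (base 8). Lift 9: 25. −1: 24.
[5] 24 ≡ 2·9 + 6 (base 9). Lift 10: 26. −1: 25.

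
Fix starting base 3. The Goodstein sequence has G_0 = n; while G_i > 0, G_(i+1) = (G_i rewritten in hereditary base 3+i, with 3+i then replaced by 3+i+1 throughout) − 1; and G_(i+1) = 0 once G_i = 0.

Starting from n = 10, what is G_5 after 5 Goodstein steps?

base 3: 10 = 3^2 + 1; at 4: 4^2 + 1 = 17; next = 16
base 4: 16 = 4^2; at 5: 5^2 = 25; next = 24
base 5: 24 = 4·5 + 4; at 6: 4·6 + 4 = 28; next = 27
base 6: 27 = 4·6 + 3; at 7: 4·7 + 3 = 31; next = 30
base 7: 30 = 4·7 + 2; at 8: 4·8 + 2 = 34; next = 33

33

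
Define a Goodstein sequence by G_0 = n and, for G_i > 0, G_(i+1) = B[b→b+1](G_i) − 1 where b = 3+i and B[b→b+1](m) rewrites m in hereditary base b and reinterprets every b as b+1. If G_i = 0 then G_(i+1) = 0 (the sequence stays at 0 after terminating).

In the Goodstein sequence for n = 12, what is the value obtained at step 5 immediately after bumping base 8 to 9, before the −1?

70

base 3: 12 = 3^2 + 3; at 4: 4^2 + 4 = 20; next = 19
base 4: 19 = 4^2 + 3; at 5: 5^2 + 3 = 28; next = 27
base 5: 27 = 5^2 + 2; at 6: 6^2 + 2 = 38; next = 37
base 6: 37 = 6^2 + 1; at 7: 7^2 + 1 = 50; next = 49
base 7: 49 = 7^2; at 8: 8^2 = 64; next = 63
base 8: 63 = 7·8 + 7; at 9: 7·9 + 7 = 70; next = 69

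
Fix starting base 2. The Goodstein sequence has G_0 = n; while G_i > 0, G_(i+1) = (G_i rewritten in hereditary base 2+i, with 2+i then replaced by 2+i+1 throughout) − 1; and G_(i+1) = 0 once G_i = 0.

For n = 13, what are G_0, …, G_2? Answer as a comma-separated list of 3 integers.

G_0 = 13. HB_2(13) = 2^(2 + 1) + 2^2 + 1. Bump = 109. G_1 = 108.
G_1 = 108. HB_3(108) = 3^(3 + 1) + 3^3. Bump = 1280. G_2 = 1279.

13, 108, 1279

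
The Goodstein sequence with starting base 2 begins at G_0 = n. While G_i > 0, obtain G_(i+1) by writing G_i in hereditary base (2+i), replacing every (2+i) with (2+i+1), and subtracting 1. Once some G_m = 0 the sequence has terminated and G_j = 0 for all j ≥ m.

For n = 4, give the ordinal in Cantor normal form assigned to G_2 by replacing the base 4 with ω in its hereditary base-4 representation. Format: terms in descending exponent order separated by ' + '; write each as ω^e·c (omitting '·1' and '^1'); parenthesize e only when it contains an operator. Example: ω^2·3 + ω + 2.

G_0 = 4. HB_2(4) = 2^2. Bump = 27. G_1 = 26.
G_1 = 26. HB_3(26) = 2·3^2 + 2·3 + 2. Bump = 42. G_2 = 41.

ω^2·2 + ω·2 + 1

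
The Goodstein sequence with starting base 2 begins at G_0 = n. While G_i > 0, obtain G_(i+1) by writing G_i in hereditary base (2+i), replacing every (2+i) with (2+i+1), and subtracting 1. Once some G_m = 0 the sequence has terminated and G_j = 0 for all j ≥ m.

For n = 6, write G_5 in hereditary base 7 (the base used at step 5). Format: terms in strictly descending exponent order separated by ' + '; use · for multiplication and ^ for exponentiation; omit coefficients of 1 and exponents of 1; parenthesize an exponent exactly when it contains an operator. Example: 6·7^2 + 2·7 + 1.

5·7^5 + 5·7^4 + 5·7^3 + 5·7^2 + 5·7 + 4

step 0: 6 = 2^2 + 2; sub 3 for 2: 3^3 + 3; = 30; G_1 = 30−1 = 29
step 1: 29 = 3^3 + 2; sub 4 for 3: 4^4 + 2; = 258; G_2 = 258−1 = 257
step 2: 257 = 4^4 + 1; sub 5 for 4: 5^5 + 1; = 3126; G_3 = 3126−1 = 3125
step 3: 3125 = 5^5; sub 6 for 5: 6^6; = 46656; G_4 = 46656−1 = 46655
step 4: 46655 = 5·6^5 + 5·6^4 + 5·6^3 + 5·6^2 + 5·6 + 5; sub 7 for 6: 5·7^5 + 5·7^4 + 5·7^3 + 5·7^2 + 5·7 + 5; = 98040; G_5 = 98040−1 = 98039
step 5: 98039 = 5·7^5 + 5·7^4 + 5·7^3 + 5·7^2 + 5·7 + 4; sub 8 for 7: 5·8^5 + 5·8^4 + 5·8^3 + 5·8^2 + 5·8 + 4; = 187244; G_6 = 187244−1 = 187243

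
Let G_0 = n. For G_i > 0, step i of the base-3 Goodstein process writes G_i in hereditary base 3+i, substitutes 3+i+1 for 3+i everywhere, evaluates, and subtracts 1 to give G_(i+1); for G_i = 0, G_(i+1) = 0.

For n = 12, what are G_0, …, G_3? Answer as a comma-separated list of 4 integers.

G_0=12  [base 3] 3^2 + 3  →[3↦4]→  4^2 + 4 = 20  −1 ⇒ G_1=19
G_1=19  [base 4] 4^2 + 3  →[4↦5]→  5^2 + 3 = 28  −1 ⇒ G_2=27
G_2=27  [base 5] 5^2 + 2  →[5↦6]→  6^2 + 2 = 38  −1 ⇒ G_3=37

12, 19, 27, 37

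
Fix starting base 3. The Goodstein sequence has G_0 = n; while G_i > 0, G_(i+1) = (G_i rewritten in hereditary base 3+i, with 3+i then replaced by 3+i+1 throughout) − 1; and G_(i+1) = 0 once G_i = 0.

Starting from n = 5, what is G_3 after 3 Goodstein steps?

5

base 3: 5 = 3 + 2; at 4: 4 + 2 = 6; next = 5
base 4: 5 = 4 + 1; at 5: 5 + 1 = 6; next = 5
base 5: 5 = 5; at 6: 6 = 6; next = 5
base 6: 5 = 5; at 7: 5 = 5; next = 4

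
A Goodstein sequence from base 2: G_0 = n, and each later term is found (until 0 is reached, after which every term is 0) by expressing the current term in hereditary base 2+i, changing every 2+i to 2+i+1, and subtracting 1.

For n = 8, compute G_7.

G_0=8  [base 2] 2^(2 + 1)  →[2↦3]→  3^(3 + 1) = 81  −1 ⇒ G_1=80
G_1=80  [base 3] 2·3^3 + 2·3^2 + 2·3 + 2  →[3↦4]→  2·4^4 + 2·4^2 + 2·4 + 2 = 554  −1 ⇒ G_2=553
G_2=553  [base 4] 2·4^4 + 2·4^2 + 2·4 + 1  →[4↦5]→  2·5^5 + 2·5^2 + 2·5 + 1 = 6311  −1 ⇒ G_3=6310
G_3=6310  [base 5] 2·5^5 + 2·5^2 + 2·5  →[5↦6]→  2·6^6 + 2·6^2 + 2·6 = 93396  −1 ⇒ G_4=93395
G_4=93395  [base 6] 2·6^6 + 2·6^2 + 6 + 5  →[6↦7]→  2·7^7 + 2·7^2 + 7 + 5 = 1647196  −1 ⇒ G_5=1647195
G_5=1647195  [base 7] 2·7^7 + 2·7^2 + 7 + 4  →[7↦8]→  2·8^8 + 2·8^2 + 8 + 4 = 33554572  −1 ⇒ G_6=33554571
G_6=33554571  [base 8] 2·8^8 + 2·8^2 + 8 + 3  →[8↦9]→  2·9^9 + 2·9^2 + 9 + 3 = 774841152  −1 ⇒ G_7=774841151

774841151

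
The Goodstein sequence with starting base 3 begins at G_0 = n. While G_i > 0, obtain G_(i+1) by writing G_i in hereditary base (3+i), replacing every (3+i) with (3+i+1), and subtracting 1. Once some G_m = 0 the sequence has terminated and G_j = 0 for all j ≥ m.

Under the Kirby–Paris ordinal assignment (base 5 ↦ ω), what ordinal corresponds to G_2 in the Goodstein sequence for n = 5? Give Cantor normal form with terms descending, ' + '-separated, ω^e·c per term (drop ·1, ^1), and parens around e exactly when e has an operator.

step 0: 5 = 3 + 2; sub 4 for 3: 4 + 2; = 6; G_1 = 6−1 = 5
step 1: 5 = 4 + 1; sub 5 for 4: 5 + 1; = 6; G_2 = 6−1 = 5
step 2: 5 = 5; sub 6 for 5: 6; = 6; G_3 = 6−1 = 5

ω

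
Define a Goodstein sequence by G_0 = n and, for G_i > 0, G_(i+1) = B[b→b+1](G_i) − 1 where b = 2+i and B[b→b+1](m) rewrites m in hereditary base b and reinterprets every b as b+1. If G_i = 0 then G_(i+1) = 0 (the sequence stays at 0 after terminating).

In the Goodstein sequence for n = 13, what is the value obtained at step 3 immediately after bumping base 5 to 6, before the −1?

base 2: 13 = 2^(2 + 1) + 2^2 + 1; at 3: 3^(3 + 1) + 3^3 + 1 = 109; next = 108
base 3: 108 = 3^(3 + 1) + 3^3; at 4: 4^(4 + 1) + 4^4 = 1280; next = 1279
base 4: 1279 = 4^(4 + 1) + 3·4^3 + 3·4^2 + 3·4 + 3; at 5: 5^(5 + 1) + 3·5^3 + 3·5^2 + 3·5 + 3 = 16093; next = 16092
base 5: 16092 = 5^(5 + 1) + 3·5^3 + 3·5^2 + 3·5 + 2; at 6: 6^(6 + 1) + 3·6^3 + 3·6^2 + 3·6 + 2 = 280712; next = 280711

280712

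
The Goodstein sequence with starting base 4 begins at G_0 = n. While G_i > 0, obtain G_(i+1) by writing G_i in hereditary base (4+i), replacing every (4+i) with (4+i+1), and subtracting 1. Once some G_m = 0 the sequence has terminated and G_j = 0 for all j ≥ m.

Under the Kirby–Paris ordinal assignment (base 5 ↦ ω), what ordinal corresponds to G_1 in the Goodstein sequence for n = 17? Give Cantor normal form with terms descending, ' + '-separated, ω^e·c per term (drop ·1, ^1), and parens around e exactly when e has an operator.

(0) 17|_4 = 4^2 + 1 ↦ 5^2 + 1|_5 = 26 ⇒ 25
(1) 25|_5 = 5^2 ↦ 6^2|_6 = 36 ⇒ 35

ω^2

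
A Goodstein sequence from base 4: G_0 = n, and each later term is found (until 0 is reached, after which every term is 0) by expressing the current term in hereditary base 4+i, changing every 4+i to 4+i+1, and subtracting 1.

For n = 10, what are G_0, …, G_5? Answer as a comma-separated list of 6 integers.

G_0 = 10. HB_4(10) = 2·4 + 2. Bump = 12. G_1 = 11.
G_1 = 11. HB_5(11) = 2·5 + 1. Bump = 13. G_2 = 12.
G_2 = 12. HB_6(12) = 2·6. Bump = 14. G_3 = 13.
G_3 = 13. HB_7(13) = 7 + 6. Bump = 14. G_4 = 13.
G_4 = 13. HB_8(13) = 8 + 5. Bump = 14. G_5 = 13.

10, 11, 12, 13, 13, 13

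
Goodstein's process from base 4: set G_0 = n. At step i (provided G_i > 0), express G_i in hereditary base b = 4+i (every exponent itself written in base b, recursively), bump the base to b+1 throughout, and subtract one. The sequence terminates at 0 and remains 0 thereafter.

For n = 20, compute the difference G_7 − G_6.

8

G_0=20  [base 4] 4^2 + 4  →[4↦5]→  5^2 + 5 = 30  −1 ⇒ G_1=29
G_1=29  [base 5] 5^2 + 4  →[5↦6]→  6^2 + 4 = 40  −1 ⇒ G_2=39
G_2=39  [base 6] 6^2 + 3  →[6↦7]→  7^2 + 3 = 52  −1 ⇒ G_3=51
G_3=51  [base 7] 7^2 + 2  →[7↦8]→  8^2 + 2 = 66  −1 ⇒ G_4=65
G_4=65  [base 8] 8^2 + 1  →[8↦9]→  9^2 + 1 = 82  −1 ⇒ G_5=81
G_5=81  [base 9] 9^2  →[9↦10]→  10^2 = 100  −1 ⇒ G_6=99
G_6=99  [base 10] 9·10 + 9  →[10↦11]→  9·11 + 9 = 108  −1 ⇒ G_7=107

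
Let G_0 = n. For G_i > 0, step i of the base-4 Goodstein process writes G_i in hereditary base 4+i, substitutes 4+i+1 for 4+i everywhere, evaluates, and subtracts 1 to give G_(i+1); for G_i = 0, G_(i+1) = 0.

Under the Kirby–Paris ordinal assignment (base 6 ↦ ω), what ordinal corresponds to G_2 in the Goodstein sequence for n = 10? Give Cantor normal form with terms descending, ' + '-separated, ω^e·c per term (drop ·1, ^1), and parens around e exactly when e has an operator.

ω·2

(0) 10|_4 = 2·4 + 2 ↦ 2·5 + 2|_5 = 12 ⇒ 11
(1) 11|_5 = 2·5 + 1 ↦ 2·6 + 1|_6 = 13 ⇒ 12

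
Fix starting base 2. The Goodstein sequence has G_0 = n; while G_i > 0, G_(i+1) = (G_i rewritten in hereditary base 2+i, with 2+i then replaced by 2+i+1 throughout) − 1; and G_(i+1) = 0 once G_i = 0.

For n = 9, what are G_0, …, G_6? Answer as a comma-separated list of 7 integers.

9, 81, 1023, 9842, 140743, 2471826, 50333399

step 0: 9 = 2^(2 + 1) + 1; sub 3 for 2: 3^(3 + 1) + 1; = 82; G_1 = 82−1 = 81
step 1: 81 = 3^(3 + 1); sub 4 for 3: 4^(4 + 1); = 1024; G_2 = 1024−1 = 1023
step 2: 1023 = 3·4^4 + 3·4^3 + 3·4^2 + 3·4 + 3; sub 5 for 4: 3·5^5 + 3·5^3 + 3·5^2 + 3·5 + 3; = 9843; G_3 = 9843−1 = 9842
step 3: 9842 = 3·5^5 + 3·5^3 + 3·5^2 + 3·5 + 2; sub 6 for 5: 3·6^6 + 3·6^3 + 3·6^2 + 3·6 + 2; = 140744; G_4 = 140744−1 = 140743
step 4: 140743 = 3·6^6 + 3·6^3 + 3·6^2 + 3·6 + 1; sub 7 for 6: 3·7^7 + 3·7^3 + 3·7^2 + 3·7 + 1; = 2471827; G_5 = 2471827−1 = 2471826
step 5: 2471826 = 3·7^7 + 3·7^3 + 3·7^2 + 3·7; sub 8 for 7: 3·8^8 + 3·8^3 + 3·8^2 + 3·8; = 50333400; G_6 = 50333400−1 = 50333399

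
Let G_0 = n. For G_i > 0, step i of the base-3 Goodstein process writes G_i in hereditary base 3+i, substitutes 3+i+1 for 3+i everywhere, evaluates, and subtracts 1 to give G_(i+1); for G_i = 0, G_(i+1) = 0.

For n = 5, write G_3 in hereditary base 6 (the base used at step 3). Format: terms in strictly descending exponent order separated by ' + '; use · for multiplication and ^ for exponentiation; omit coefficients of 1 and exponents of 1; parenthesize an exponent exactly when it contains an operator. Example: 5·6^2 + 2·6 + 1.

G_0 = 5. HB_3(5) = 3 + 2. Bump = 6. G_1 = 5.
G_1 = 5. HB_4(5) = 4 + 1. Bump = 6. G_2 = 5.
G_2 = 5. HB_5(5) = 5. Bump = 6. G_3 = 5.
G_3 = 5. HB_6(5) = 5. Bump = 5. G_4 = 4.

5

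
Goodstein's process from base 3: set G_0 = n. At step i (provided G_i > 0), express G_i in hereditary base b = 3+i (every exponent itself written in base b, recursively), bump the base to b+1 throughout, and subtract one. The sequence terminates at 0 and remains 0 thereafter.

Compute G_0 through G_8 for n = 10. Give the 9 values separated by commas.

base 3: 10 = 3^2 + 1; at 4: 4^2 + 1 = 17; next = 16
base 4: 16 = 4^2; at 5: 5^2 = 25; next = 24
base 5: 24 = 4·5 + 4; at 6: 4·6 + 4 = 28; next = 27
base 6: 27 = 4·6 + 3; at 7: 4·7 + 3 = 31; next = 30
base 7: 30 = 4·7 + 2; at 8: 4·8 + 2 = 34; next = 33
base 8: 33 = 4·8 + 1; at 9: 4·9 + 1 = 37; next = 36
base 9: 36 = 4·9; at 10: 4·10 = 40; next = 39
base 10: 39 = 3·10 + 9; at 11: 3·11 + 9 = 42; next = 41

10, 16, 24, 27, 30, 33, 36, 39, 41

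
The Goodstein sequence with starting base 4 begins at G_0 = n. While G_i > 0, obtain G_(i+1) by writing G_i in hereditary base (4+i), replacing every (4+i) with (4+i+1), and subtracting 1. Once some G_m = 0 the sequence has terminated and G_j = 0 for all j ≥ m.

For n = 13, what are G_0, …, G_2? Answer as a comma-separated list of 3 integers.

i=0: 13 = 3·4 + 1 (b=4); 4→5: 3·5 + 1 = 16; 16−1 = 15
i=1: 15 = 3·5 (b=5); 5→6: 3·6 = 18; 18−1 = 17

13, 15, 17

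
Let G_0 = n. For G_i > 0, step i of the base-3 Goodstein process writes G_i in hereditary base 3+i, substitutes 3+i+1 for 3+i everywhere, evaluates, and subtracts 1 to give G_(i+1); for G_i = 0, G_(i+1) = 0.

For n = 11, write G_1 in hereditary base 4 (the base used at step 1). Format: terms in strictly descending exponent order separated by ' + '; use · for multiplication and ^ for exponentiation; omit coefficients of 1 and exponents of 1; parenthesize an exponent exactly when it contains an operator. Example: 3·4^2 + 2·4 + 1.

[0] 11 ≡ 3^2 + 2 (base 3). Lift 4: 18. −1: 17.
[1] 17 ≡ 4^2 + 1 (base 4). Lift 5: 26. −1: 25.

4^2 + 1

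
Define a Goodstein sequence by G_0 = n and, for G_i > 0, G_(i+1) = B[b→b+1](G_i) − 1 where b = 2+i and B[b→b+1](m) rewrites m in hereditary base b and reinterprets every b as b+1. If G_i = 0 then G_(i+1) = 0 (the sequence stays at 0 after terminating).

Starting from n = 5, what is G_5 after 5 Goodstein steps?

i=0: 5 = 2^2 + 1 (b=2); 2→3: 3^3 + 1 = 28; 28−1 = 27
i=1: 27 = 3^3 (b=3); 3→4: 4^4 = 256; 256−1 = 255
i=2: 255 = 3·4^3 + 3·4^2 + 3·4 + 3 (b=4); 4→5: 3·5^3 + 3·5^2 + 3·5 + 3 = 468; 468−1 = 467
i=3: 467 = 3·5^3 + 3·5^2 + 3·5 + 2 (b=5); 5→6: 3·6^3 + 3·6^2 + 3·6 + 2 = 776; 776−1 = 775
i=4: 775 = 3·6^3 + 3·6^2 + 3·6 + 1 (b=6); 6→7: 3·7^3 + 3·7^2 + 3·7 + 1 = 1198; 1198−1 = 1197
i=5: 1197 = 3·7^3 + 3·7^2 + 3·7 (b=7); 7→8: 3·8^3 + 3·8^2 + 3·8 = 1752; 1752−1 = 1751

1197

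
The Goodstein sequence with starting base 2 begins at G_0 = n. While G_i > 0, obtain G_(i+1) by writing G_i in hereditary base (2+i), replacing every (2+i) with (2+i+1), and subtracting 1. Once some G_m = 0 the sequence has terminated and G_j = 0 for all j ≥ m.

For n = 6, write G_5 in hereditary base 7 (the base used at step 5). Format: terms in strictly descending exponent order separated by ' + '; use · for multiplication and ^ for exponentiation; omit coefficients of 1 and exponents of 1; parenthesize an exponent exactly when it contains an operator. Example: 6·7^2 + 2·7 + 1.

5·7^5 + 5·7^4 + 5·7^3 + 5·7^2 + 5·7 + 4

step 0: 6 = 2^2 + 2; sub 3 for 2: 3^3 + 3; = 30; G_1 = 30−1 = 29
step 1: 29 = 3^3 + 2; sub 4 for 3: 4^4 + 2; = 258; G_2 = 258−1 = 257
step 2: 257 = 4^4 + 1; sub 5 for 4: 5^5 + 1; = 3126; G_3 = 3126−1 = 3125
step 3: 3125 = 5^5; sub 6 for 5: 6^6; = 46656; G_4 = 46656−1 = 46655
step 4: 46655 = 5·6^5 + 5·6^4 + 5·6^3 + 5·6^2 + 5·6 + 5; sub 7 for 6: 5·7^5 + 5·7^4 + 5·7^3 + 5·7^2 + 5·7 + 5; = 98040; G_5 = 98040−1 = 98039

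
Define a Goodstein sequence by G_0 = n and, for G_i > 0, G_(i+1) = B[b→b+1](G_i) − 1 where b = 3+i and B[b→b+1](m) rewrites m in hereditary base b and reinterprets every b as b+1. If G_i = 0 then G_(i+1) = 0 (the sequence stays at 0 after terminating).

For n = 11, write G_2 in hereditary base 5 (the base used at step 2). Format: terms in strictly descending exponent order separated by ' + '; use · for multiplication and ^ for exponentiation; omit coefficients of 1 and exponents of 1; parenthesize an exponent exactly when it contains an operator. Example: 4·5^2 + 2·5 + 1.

5^2

G_0 = 11. HB_3(11) = 3^2 + 2. Bump = 18. G_1 = 17.
G_1 = 17. HB_4(17) = 4^2 + 1. Bump = 26. G_2 = 25.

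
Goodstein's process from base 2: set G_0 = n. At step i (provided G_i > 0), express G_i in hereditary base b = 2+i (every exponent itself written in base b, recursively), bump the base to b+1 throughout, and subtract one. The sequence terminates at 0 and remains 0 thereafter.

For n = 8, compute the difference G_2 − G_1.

(0) 8|_2 = 2^(2 + 1) ↦ 3^(3 + 1)|_3 = 81 ⇒ 80
(1) 80|_3 = 2·3^3 + 2·3^2 + 2·3 + 2 ↦ 2·4^4 + 2·4^2 + 2·4 + 2|_4 = 554 ⇒ 553

473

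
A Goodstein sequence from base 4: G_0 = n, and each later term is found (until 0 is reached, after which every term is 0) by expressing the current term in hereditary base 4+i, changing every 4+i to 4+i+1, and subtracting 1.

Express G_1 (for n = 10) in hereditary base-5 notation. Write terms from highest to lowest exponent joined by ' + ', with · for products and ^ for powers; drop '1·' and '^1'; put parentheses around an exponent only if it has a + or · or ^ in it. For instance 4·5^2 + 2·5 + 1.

i=0: 10 = 2·4 + 2 (b=4); 4→5: 2·5 + 2 = 12; 12−1 = 11
i=1: 11 = 2·5 + 1 (b=5); 5→6: 2·6 + 1 = 13; 13−1 = 12

2·5 + 1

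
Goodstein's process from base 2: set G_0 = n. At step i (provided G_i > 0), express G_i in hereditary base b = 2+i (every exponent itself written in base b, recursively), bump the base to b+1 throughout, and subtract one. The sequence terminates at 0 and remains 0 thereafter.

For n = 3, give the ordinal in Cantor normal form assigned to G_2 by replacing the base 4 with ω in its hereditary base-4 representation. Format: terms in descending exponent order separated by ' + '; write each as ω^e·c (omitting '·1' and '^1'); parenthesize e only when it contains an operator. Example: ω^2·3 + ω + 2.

G_0=3  [base 2] 2 + 1  →[2↦3]→  3 + 1 = 4  −1 ⇒ G_1=3
G_1=3  [base 3] 3  →[3↦4]→  4 = 4  −1 ⇒ G_2=3
G_2=3  [base 4] 3  →[4↦5]→  3 = 3  −1 ⇒ G_3=2

3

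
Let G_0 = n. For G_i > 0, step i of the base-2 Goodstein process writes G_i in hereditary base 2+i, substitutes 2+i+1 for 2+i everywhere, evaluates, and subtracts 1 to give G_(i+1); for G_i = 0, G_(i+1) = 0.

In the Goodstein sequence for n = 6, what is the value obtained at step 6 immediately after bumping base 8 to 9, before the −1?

332148

i=0: 6 = 2^2 + 2 (b=2); 2→3: 3^3 + 3 = 30; 30−1 = 29
i=1: 29 = 3^3 + 2 (b=3); 3→4: 4^4 + 2 = 258; 258−1 = 257
i=2: 257 = 4^4 + 1 (b=4); 4→5: 5^5 + 1 = 3126; 3126−1 = 3125
i=3: 3125 = 5^5 (b=5); 5→6: 6^6 = 46656; 46656−1 = 46655
i=4: 46655 = 5·6^5 + 5·6^4 + 5·6^3 + 5·6^2 + 5·6 + 5 (b=6); 6→7: 5·7^5 + 5·7^4 + 5·7^3 + 5·7^2 + 5·7 + 5 = 98040; 98040−1 = 98039
i=5: 98039 = 5·7^5 + 5·7^4 + 5·7^3 + 5·7^2 + 5·7 + 4 (b=7); 7→8: 5·8^5 + 5·8^4 + 5·8^3 + 5·8^2 + 5·8 + 4 = 187244; 187244−1 = 187243
i=6: 187243 = 5·8^5 + 5·8^4 + 5·8^3 + 5·8^2 + 5·8 + 3 (b=8); 8→9: 5·9^5 + 5·9^4 + 5·9^3 + 5·9^2 + 5·9 + 3 = 332148; 332148−1 = 332147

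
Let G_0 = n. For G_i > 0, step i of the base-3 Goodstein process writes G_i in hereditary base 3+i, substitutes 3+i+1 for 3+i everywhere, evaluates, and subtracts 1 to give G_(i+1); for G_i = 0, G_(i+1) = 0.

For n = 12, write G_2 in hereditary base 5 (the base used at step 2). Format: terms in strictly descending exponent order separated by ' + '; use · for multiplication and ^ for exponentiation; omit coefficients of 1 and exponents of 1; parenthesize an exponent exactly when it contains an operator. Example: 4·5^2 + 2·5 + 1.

5^2 + 2

[0] 12 ≡ 3^2 + 3 (base 3). Lift 4: 20. −1: 19.
[1] 19 ≡ 4^2 + 3 (base 4). Lift 5: 28. −1: 27.
[2] 27 ≡ 5^2 + 2 (base 5). Lift 6: 38. −1: 37.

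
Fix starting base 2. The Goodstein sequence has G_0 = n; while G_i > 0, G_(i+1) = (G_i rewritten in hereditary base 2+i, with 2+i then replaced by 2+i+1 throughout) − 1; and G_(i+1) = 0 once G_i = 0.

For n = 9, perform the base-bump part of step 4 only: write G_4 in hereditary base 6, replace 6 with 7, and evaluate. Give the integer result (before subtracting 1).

2471827

step 0: 9 = 2^(2 + 1) + 1; sub 3 for 2: 3^(3 + 1) + 1; = 82; G_1 = 82−1 = 81
step 1: 81 = 3^(3 + 1); sub 4 for 3: 4^(4 + 1); = 1024; G_2 = 1024−1 = 1023
step 2: 1023 = 3·4^4 + 3·4^3 + 3·4^2 + 3·4 + 3; sub 5 for 4: 3·5^5 + 3·5^3 + 3·5^2 + 3·5 + 3; = 9843; G_3 = 9843−1 = 9842
step 3: 9842 = 3·5^5 + 3·5^3 + 3·5^2 + 3·5 + 2; sub 6 for 5: 3·6^6 + 3·6^3 + 3·6^2 + 3·6 + 2; = 140744; G_4 = 140744−1 = 140743
step 4: 140743 = 3·6^6 + 3·6^3 + 3·6^2 + 3·6 + 1; sub 7 for 6: 3·7^7 + 3·7^3 + 3·7^2 + 3·7 + 1; = 2471827; G_5 = 2471827−1 = 2471826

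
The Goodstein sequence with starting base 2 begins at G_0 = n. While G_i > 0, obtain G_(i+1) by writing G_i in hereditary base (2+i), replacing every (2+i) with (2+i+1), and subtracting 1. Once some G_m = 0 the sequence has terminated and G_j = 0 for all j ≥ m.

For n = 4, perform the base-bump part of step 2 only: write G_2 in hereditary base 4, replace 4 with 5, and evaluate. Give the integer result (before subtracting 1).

step 0: 4 = 2^2; sub 3 for 2: 3^3; = 27; G_1 = 27−1 = 26
step 1: 26 = 2·3^2 + 2·3 + 2; sub 4 for 3: 2·4^2 + 2·4 + 2; = 42; G_2 = 42−1 = 41
step 2: 41 = 2·4^2 + 2·4 + 1; sub 5 for 4: 2·5^2 + 2·5 + 1; = 61; G_3 = 61−1 = 60

61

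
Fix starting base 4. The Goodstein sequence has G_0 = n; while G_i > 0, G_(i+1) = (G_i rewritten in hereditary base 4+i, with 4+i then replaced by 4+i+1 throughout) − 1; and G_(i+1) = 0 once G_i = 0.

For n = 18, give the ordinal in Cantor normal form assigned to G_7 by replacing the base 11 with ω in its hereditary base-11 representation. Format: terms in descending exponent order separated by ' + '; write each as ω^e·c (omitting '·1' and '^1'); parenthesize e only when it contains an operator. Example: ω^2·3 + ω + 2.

(0) 18|_4 = 4^2 + 2 ↦ 5^2 + 2|_5 = 27 ⇒ 26
(1) 26|_5 = 5^2 + 1 ↦ 6^2 + 1|_6 = 37 ⇒ 36
(2) 36|_6 = 6^2 ↦ 7^2|_7 = 49 ⇒ 48
(3) 48|_7 = 6·7 + 6 ↦ 6·8 + 6|_8 = 54 ⇒ 53
(4) 53|_8 = 6·8 + 5 ↦ 6·9 + 5|_9 = 59 ⇒ 58
(5) 58|_9 = 6·9 + 4 ↦ 6·10 + 4|_10 = 64 ⇒ 63
(6) 63|_10 = 6·10 + 3 ↦ 6·11 + 3|_11 = 69 ⇒ 68
(7) 68|_11 = 6·11 + 2 ↦ 6·12 + 2|_12 = 74 ⇒ 73

ω·6 + 2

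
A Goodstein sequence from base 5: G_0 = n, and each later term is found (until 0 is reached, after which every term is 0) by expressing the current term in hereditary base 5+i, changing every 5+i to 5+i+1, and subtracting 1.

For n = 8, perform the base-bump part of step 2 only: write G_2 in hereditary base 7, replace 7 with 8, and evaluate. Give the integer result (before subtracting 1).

9

base 5: 8 = 5 + 3; at 6: 6 + 3 = 9; next = 8
base 6: 8 = 6 + 2; at 7: 7 + 2 = 9; next = 8
base 7: 8 = 7 + 1; at 8: 8 + 1 = 9; next = 8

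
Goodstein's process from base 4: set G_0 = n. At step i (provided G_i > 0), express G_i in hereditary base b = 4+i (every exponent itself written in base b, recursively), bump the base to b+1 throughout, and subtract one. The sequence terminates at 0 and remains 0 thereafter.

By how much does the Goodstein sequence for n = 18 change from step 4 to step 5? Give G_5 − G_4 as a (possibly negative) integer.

G_0 = 18. HB_4(18) = 4^2 + 2. Bump = 27. G_1 = 26.
G_1 = 26. HB_5(26) = 5^2 + 1. Bump = 37. G_2 = 36.
G_2 = 36. HB_6(36) = 6^2. Bump = 49. G_3 = 48.
G_3 = 48. HB_7(48) = 6·7 + 6. Bump = 54. G_4 = 53.
G_4 = 53. HB_8(53) = 6·8 + 5. Bump = 59. G_5 = 58.

5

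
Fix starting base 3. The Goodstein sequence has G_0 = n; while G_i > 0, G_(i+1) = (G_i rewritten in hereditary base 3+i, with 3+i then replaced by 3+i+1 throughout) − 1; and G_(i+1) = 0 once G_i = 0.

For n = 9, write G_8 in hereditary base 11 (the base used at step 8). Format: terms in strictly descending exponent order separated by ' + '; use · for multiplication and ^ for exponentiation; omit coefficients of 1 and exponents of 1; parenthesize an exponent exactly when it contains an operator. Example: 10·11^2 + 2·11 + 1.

step 0: 9 = 3^2; sub 4 for 3: 4^2; = 16; G_1 = 16−1 = 15
step 1: 15 = 3·4 + 3; sub 5 for 4: 3·5 + 3; = 18; G_2 = 18−1 = 17
step 2: 17 = 3·5 + 2; sub 6 for 5: 3·6 + 2; = 20; G_3 = 20−1 = 19
step 3: 19 = 3·6 + 1; sub 7 for 6: 3·7 + 1; = 22; G_4 = 22−1 = 21
step 4: 21 = 3·7; sub 8 for 7: 3·8; = 24; G_5 = 24−1 = 23
step 5: 23 = 2·8 + 7; sub 9 for 8: 2·9 + 7; = 25; G_6 = 25−1 = 24
step 6: 24 = 2·9 + 6; sub 10 for 9: 2·10 + 6; = 26; G_7 = 26−1 = 25
step 7: 25 = 2·10 + 5; sub 11 for 10: 2·11 + 5; = 27; G_8 = 27−1 = 26
step 8: 26 = 2·11 + 4; sub 12 for 11: 2·12 + 4; = 28; G_9 = 28−1 = 27

2·11 + 4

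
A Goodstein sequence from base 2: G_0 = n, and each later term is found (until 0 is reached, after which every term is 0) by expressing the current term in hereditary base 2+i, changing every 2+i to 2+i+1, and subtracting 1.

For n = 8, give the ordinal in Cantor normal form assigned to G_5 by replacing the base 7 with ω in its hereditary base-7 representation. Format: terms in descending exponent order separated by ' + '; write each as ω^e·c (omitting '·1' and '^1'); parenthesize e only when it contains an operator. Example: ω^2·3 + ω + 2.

ω^ω·2 + ω^2·2 + ω + 4

G_0 = 8. HB_2(8) = 2^(2 + 1). Bump = 81. G_1 = 80.
G_1 = 80. HB_3(80) = 2·3^3 + 2·3^2 + 2·3 + 2. Bump = 554. G_2 = 553.
G_2 = 553. HB_4(553) = 2·4^4 + 2·4^2 + 2·4 + 1. Bump = 6311. G_3 = 6310.
G_3 = 6310. HB_5(6310) = 2·5^5 + 2·5^2 + 2·5. Bump = 93396. G_4 = 93395.
G_4 = 93395. HB_6(93395) = 2·6^6 + 2·6^2 + 6 + 5. Bump = 1647196. G_5 = 1647195.
G_5 = 1647195. HB_7(1647195) = 2·7^7 + 2·7^2 + 7 + 4. Bump = 33554572. G_6 = 33554571.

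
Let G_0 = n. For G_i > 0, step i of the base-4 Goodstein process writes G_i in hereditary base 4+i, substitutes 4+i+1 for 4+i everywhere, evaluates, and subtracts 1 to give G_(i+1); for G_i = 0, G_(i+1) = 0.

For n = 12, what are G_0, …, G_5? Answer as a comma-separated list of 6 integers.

(0) 12|_4 = 3·4 ↦ 3·5|_5 = 15 ⇒ 14
(1) 14|_5 = 2·5 + 4 ↦ 2·6 + 4|_6 = 16 ⇒ 15
(2) 15|_6 = 2·6 + 3 ↦ 2·7 + 3|_7 = 17 ⇒ 16
(3) 16|_7 = 2·7 + 2 ↦ 2·8 + 2|_8 = 18 ⇒ 17
(4) 17|_8 = 2·8 + 1 ↦ 2·9 + 1|_9 = 19 ⇒ 18

12, 14, 15, 16, 17, 18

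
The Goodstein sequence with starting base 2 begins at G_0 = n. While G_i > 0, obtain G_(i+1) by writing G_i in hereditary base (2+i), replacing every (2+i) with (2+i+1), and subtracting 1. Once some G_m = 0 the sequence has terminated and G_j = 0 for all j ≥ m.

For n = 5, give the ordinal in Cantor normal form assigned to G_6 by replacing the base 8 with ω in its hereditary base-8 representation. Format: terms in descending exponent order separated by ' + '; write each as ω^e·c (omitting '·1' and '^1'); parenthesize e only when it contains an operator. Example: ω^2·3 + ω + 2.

ω^3·3 + ω^2·3 + ω·2 + 7

G_0=5  [base 2] 2^2 + 1  →[2↦3]→  3^3 + 1 = 28  −1 ⇒ G_1=27
G_1=27  [base 3] 3^3  →[3↦4]→  4^4 = 256  −1 ⇒ G_2=255
G_2=255  [base 4] 3·4^3 + 3·4^2 + 3·4 + 3  →[4↦5]→  3·5^3 + 3·5^2 + 3·5 + 3 = 468  −1 ⇒ G_3=467
G_3=467  [base 5] 3·5^3 + 3·5^2 + 3·5 + 2  →[5↦6]→  3·6^3 + 3·6^2 + 3·6 + 2 = 776  −1 ⇒ G_4=775
G_4=775  [base 6] 3·6^3 + 3·6^2 + 3·6 + 1  →[6↦7]→  3·7^3 + 3·7^2 + 3·7 + 1 = 1198  −1 ⇒ G_5=1197
G_5=1197  [base 7] 3·7^3 + 3·7^2 + 3·7  →[7↦8]→  3·8^3 + 3·8^2 + 3·8 = 1752  −1 ⇒ G_6=1751
G_6=1751  [base 8] 3·8^3 + 3·8^2 + 2·8 + 7  →[8↦9]→  3·9^3 + 3·9^2 + 2·9 + 7 = 2455  −1 ⇒ G_7=2454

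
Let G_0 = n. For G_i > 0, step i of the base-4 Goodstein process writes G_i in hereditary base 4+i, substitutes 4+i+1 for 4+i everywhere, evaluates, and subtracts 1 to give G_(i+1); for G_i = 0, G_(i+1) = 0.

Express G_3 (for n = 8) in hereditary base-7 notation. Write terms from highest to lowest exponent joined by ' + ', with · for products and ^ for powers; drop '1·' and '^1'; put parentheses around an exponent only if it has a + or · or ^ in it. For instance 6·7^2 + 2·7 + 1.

7 + 2

(0) 8|_4 = 2·4 ↦ 2·5|_5 = 10 ⇒ 9
(1) 9|_5 = 5 + 4 ↦ 6 + 4|_6 = 10 ⇒ 9
(2) 9|_6 = 6 + 3 ↦ 7 + 3|_7 = 10 ⇒ 9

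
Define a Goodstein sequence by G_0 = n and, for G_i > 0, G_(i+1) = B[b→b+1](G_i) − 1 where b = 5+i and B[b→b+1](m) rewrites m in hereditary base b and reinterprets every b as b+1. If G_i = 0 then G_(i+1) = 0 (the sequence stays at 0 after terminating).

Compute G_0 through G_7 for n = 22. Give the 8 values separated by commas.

G_0=22  [base 5] 4·5 + 2  →[5↦6]→  4·6 + 2 = 26  −1 ⇒ G_1=25
G_1=25  [base 6] 4·6 + 1  →[6↦7]→  4·7 + 1 = 29  −1 ⇒ G_2=28
G_2=28  [base 7] 4·7  →[7↦8]→  4·8 = 32  −1 ⇒ G_3=31
G_3=31  [base 8] 3·8 + 7  →[8↦9]→  3·9 + 7 = 34  −1 ⇒ G_4=33
G_4=33  [base 9] 3·9 + 6  →[9↦10]→  3·10 + 6 = 36  −1 ⇒ G_5=35
G_5=35  [base 10] 3·10 + 5  →[10↦11]→  3·11 + 5 = 38  −1 ⇒ G_6=37
G_6=37  [base 11] 3·11 + 4  →[11↦12]→  3·12 + 4 = 40  −1 ⇒ G_7=39

22, 25, 28, 31, 33, 35, 37, 39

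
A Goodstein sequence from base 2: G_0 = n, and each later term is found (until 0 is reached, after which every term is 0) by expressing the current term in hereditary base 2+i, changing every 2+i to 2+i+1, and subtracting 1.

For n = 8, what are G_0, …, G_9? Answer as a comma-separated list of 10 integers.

8, 80, 553, 6310, 93395, 1647195, 33554571, 774841151, 20000000211, 570623341475

G_0=8  [base 2] 2^(2 + 1)  →[2↦3]→  3^(3 + 1) = 81  −1 ⇒ G_1=80
G_1=80  [base 3] 2·3^3 + 2·3^2 + 2·3 + 2  →[3↦4]→  2·4^4 + 2·4^2 + 2·4 + 2 = 554  −1 ⇒ G_2=553
G_2=553  [base 4] 2·4^4 + 2·4^2 + 2·4 + 1  →[4↦5]→  2·5^5 + 2·5^2 + 2·5 + 1 = 6311  −1 ⇒ G_3=6310
G_3=6310  [base 5] 2·5^5 + 2·5^2 + 2·5  →[5↦6]→  2·6^6 + 2·6^2 + 2·6 = 93396  −1 ⇒ G_4=93395
G_4=93395  [base 6] 2·6^6 + 2·6^2 + 6 + 5  →[6↦7]→  2·7^7 + 2·7^2 + 7 + 5 = 1647196  −1 ⇒ G_5=1647195
G_5=1647195  [base 7] 2·7^7 + 2·7^2 + 7 + 4  →[7↦8]→  2·8^8 + 2·8^2 + 8 + 4 = 33554572  −1 ⇒ G_6=33554571
G_6=33554571  [base 8] 2·8^8 + 2·8^2 + 8 + 3  →[8↦9]→  2·9^9 + 2·9^2 + 9 + 3 = 774841152  −1 ⇒ G_7=774841151
G_7=774841151  [base 9] 2·9^9 + 2·9^2 + 9 + 2  →[9↦10]→  2·10^10 + 2·10^2 + 10 + 2 = 20000000212  −1 ⇒ G_8=20000000211
G_8=20000000211  [base 10] 2·10^10 + 2·10^2 + 10 + 1  →[10↦11]→  2·11^11 + 2·11^2 + 11 + 1 = 570623341476  −1 ⇒ G_9=570623341475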